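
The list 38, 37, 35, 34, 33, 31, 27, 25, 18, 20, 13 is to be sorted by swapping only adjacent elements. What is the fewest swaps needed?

54

Minimum adjacent swaps = number of inversions (each swap of adjacent out-of-order elements removes one inversion and no swap can remove more).
Count inversions — for each element, later elements that are smaller:
38: 37, 35, 34, 33, 31, 27, 25, 18, 20, 13 → 10
37: 35, 34, 33, 31, 27, 25, 18, 20, 13 → 9
35: 34, 33, 31, 27, 25, 18, 20, 13 → 8
34: 33, 31, 27, 25, 18, 20, 13 → 7
33: 31, 27, 25, 18, 20, 13 → 6
31: 27, 25, 18, 20, 13 → 5
27: 25, 18, 20, 13 → 4
25: 18, 20, 13 → 3
18: 13 → 1
20: 13 → 1
13: none → 0
Total inversions: 10 + 9 + 8 + 7 + 6 + 5 + 4 + 3 + 1 + 1 + 0 = 54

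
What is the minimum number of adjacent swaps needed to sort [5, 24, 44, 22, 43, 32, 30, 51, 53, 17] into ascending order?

16

Each adjacent swap fixes exactly one inversion, so the minimum swap count equals the number of inversions.
Count inversions — for each element, later elements that are smaller:
5: none → 0
24: 22, 17 → 2
44: 22, 43, 32, 30, 17 → 5
22: 17 → 1
43: 32, 30, 17 → 3
32: 30, 17 → 2
30: 17 → 1
51: 17 → 1
53: 17 → 1
17: none → 0
Total inversions: 0 + 2 + 5 + 1 + 3 + 2 + 1 + 1 + 1 + 0 = 16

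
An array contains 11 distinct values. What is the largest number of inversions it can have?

The maximum occurs when the array is in strictly decreasing order: every one of the C(11, 2) pairs is inverted.
C(11, 2) = 11·10/2 = 55

55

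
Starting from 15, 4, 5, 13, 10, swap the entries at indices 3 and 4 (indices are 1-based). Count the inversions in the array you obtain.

6 inversions

Positions 3 and 4 hold 5 and 13; after swapping, the array is [15, 4, 13, 5, 10].
Sweep left to right; for each value list the smaller values that follow it:
15 → 4, 13, 5, 10 → 4
4 → none → 0
13 → 5, 10 → 2
5 → none → 0
10 → none → 0
Sum: 4 + 0 + 2 + 0 + 0 = 6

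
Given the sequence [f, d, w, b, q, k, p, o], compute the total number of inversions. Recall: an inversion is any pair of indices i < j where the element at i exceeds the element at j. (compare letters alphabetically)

12 inversions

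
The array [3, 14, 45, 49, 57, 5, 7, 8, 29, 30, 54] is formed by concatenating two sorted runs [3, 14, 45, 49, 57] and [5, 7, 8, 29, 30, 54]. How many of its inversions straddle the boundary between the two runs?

19

For each element r of the right run, count left-run elements greater than r:
r = 5: 14, 45, 49, 57 → 4
r = 7: 14, 45, 49, 57 → 4
r = 8: 14, 45, 49, 57 → 4
r = 29: 45, 49, 57 → 3
r = 30: 45, 49, 57 → 3
r = 54: 57 → 1
Cross-inversions: 4 + 4 + 4 + 3 + 3 + 1 = 19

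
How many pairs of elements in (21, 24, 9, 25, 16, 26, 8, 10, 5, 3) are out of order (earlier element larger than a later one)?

Sweep left to right; for each value list the smaller values that follow it:
21 → 9, 16, 8, 10, 5, 3 → 6
24 → 9, 16, 8, 10, 5, 3 → 6
9 → 8, 5, 3 → 3
25 → 16, 8, 10, 5, 3 → 5
16 → 8, 10, 5, 3 → 4
26 → 8, 10, 5, 3 → 4
8 → 5, 3 → 2
10 → 5, 3 → 2
5 → 3 → 1
3 → none → 0
Sum: 6 + 6 + 3 + 5 + 4 + 4 + 2 + 2 + 1 + 0 = 33

33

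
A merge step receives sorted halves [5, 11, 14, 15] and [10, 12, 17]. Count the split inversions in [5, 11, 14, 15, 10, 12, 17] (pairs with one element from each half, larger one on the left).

Count, for every r in R, how many entries of L exceed r:
r = 10: 11, 14, 15 → 3
r = 12: 14, 15 → 2
r = 17: none → 0
Cross-inversions: 3 + 2 + 0 = 5

Split inversions: 5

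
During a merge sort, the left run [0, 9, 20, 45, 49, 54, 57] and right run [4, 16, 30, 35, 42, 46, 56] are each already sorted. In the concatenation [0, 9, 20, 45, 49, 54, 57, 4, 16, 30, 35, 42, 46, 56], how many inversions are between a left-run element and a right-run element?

Split inversions: 27

Take each right-half value and tally the left-half values above it:
r = 4: 9, 20, 45, 49, 54, 57 → 6
r = 16: 20, 45, 49, 54, 57 → 5
r = 30: 45, 49, 54, 57 → 4
r = 35: 45, 49, 54, 57 → 4
r = 42: 45, 49, 54, 57 → 4
r = 46: 49, 54, 57 → 3
r = 56: 57 → 1
Cross-inversions: 6 + 5 + 4 + 4 + 4 + 3 + 1 = 27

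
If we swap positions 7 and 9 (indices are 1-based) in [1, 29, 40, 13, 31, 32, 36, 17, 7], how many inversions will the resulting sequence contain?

Positions 7 and 9 hold 36 and 7; after swapping, the array is [1, 29, 40, 13, 31, 32, 7, 17, 36].
Element-by-element contributions:
1 → none → 0
29 → 13, 7, 17 → 3
40 → 13, 31, 32, 7, 17, 36 → 6
13 → 7 → 1
31 → 7, 17 → 2
32 → 7, 17 → 2
7 → none → 0
17 → none → 0
36 → none → 0
Sum: 0 + 3 + 6 + 1 + 2 + 2 + 0 + 0 + 0 = 14

Inversions: 14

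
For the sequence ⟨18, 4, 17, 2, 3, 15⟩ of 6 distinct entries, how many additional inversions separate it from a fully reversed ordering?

Maximum inversions for 6 distinct elements is C(6, 2) = 6·5/2 = 15.
Current inversions — for each element, count later smaller elements:
18: 5
4: 2
17: 3
2: 0
3: 0
15: 0
Current total: 5 + 2 + 3 + 0 + 0 + 0 = 10
Shortfall: 15 − 10 = 5

5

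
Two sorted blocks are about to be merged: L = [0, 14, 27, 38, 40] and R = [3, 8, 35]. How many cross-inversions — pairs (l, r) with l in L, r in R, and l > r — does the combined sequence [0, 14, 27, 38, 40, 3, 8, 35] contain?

10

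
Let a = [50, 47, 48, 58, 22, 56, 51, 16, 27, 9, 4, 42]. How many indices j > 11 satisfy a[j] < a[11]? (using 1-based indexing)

The element at index 11 is 4.
Elements after it: 42
None of them are smaller than 4.

0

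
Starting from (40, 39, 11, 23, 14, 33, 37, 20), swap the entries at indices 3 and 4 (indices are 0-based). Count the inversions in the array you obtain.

Positions 3 and 4 hold 23 and 14; after swapping, the array is [40, 39, 11, 14, 23, 33, 37, 20].
For each element, count later entries that are smaller:
40: 7
39: 6
11: 0
14: 0
23: 1
33: 1
37: 1
20: 0
Sum: 7 + 6 + 0 + 0 + 1 + 1 + 1 + 0 = 16

16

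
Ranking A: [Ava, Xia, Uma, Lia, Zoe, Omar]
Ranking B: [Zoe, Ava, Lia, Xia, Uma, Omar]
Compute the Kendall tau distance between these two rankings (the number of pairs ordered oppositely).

Assign each item its position (1..6) in the first ordering, then rewrite the second ordering as that position sequence:
positions: Ava→1, Xia→2, Uma→3, Lia→4, Zoe→5, Omar→6
second ordering as positions: [5, 1, 4, 2, 3, 6]
Discordant pairs = inversions in this position sequence.
5: 1, 4, 2, 3 → 4
1: 0
4: 2, 3 → 2
2: 0
3: 0
6: 0
Total: 4 + 0 + 2 + 0 + 0 + 0 = 6

6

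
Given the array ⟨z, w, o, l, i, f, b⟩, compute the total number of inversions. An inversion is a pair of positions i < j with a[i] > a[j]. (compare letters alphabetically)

Element-by-element contributions:
z: 6
w: 5
o: 4
l: 3
i: 2
f: 1
b: 0
Sum: 6 + 5 + 4 + 3 + 2 + 1 + 0 = 21

21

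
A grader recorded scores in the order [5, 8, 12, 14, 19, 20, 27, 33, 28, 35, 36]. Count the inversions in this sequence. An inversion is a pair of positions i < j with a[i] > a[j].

1

Sweep left to right; for each value list the smaller values that follow it:
5: 0
8: 0
12: 0
14: 0
19: 0
20: 0
27: 0
33: 1
28: 0
35: 0
36: 0
Sum: 0 + 0 + 0 + 0 + 0 + 0 + 0 + 1 + 0 + 0 + 0 = 1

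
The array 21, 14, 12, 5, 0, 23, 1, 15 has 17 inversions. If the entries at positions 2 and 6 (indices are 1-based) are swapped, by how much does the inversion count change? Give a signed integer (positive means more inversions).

+1

Positions 2 and 6 hold 14 and 23; after swapping, the array is [21, 23, 12, 5, 0, 14, 1, 15].
Element-by-element contributions:
21 → 12, 5, 0, 14, 1, 15 → 6
23 → 12, 5, 0, 14, 1, 15 → 6
12 → 5, 0, 1 → 3
5 → 0, 1 → 2
0 → none → 0
14 → 1 → 1
1 → none → 0
15 → none → 0
Sum: 6 + 6 + 3 + 2 + 0 + 1 + 0 + 0 = 18
Change: 18 − 17 = +1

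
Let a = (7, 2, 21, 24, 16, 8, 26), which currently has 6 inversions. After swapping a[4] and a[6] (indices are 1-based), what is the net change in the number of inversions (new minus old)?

-3

Positions 4 and 6 hold 24 and 8; after swapping, the array is [7, 2, 21, 8, 16, 24, 26].
Count, for each position, how many later elements it exceeds:
7: 1
2: 0
21: 2
8: 0
16: 0
24: 0
26: 0
Sum: 1 + 0 + 2 + 0 + 0 + 0 + 0 = 3
Change: 3 − 6 = -3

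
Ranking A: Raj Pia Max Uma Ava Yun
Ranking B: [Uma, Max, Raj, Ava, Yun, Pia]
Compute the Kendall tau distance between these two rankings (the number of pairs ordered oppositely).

There are 7 discordant pairs.

Assign each item its position (1..6) in the first ordering, then rewrite the second ordering as that position sequence:
positions: Raj→1, Pia→2, Max→3, Uma→4, Ava→5, Yun→6
second ordering as positions: [4, 3, 1, 5, 6, 2]
Discordant pairs = inversions in this position sequence.
4: 3, 1, 2 → 3
3: 1, 2 → 2
1: 0
5: 2 → 1
6: 2 → 1
2: 0
Total: 3 + 2 + 0 + 1 + 1 + 0 = 7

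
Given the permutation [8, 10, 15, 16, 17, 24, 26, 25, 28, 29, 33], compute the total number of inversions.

1

Count, for each position, how many later elements it exceeds:
8 → none → 0
10 → none → 0
15 → none → 0
16 → none → 0
17 → none → 0
24 → none → 0
26 → 25 → 1
25 → none → 0
28 → none → 0
29 → none → 0
33 → none → 0
Sum: 0 + 0 + 0 + 0 + 0 + 0 + 1 + 0 + 0 + 0 + 0 = 1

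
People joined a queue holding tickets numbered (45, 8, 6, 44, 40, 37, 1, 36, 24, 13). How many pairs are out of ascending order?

For each element, count later entries that are smaller:
45 → 8, 6, 44, 40, 37, 1, 36, 24, 13 → 9
8 → 6, 1 → 2
6 → 1 → 1
44 → 40, 37, 1, 36, 24, 13 → 6
40 → 37, 1, 36, 24, 13 → 5
37 → 1, 36, 24, 13 → 4
1 → none → 0
36 → 24, 13 → 2
24 → 13 → 1
13 → none → 0
Sum: 9 + 2 + 1 + 6 + 5 + 4 + 0 + 2 + 1 + 0 = 30

There are 30 out-of-order pairs.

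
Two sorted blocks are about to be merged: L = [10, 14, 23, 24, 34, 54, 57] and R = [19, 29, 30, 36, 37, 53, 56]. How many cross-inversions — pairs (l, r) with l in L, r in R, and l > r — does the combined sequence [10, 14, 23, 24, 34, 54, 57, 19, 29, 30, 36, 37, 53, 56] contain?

Take each right-half value and tally the left-half values above it:
r = 19: 23, 24, 34, 54, 57 → 5
r = 29: 34, 54, 57 → 3
r = 30: 34, 54, 57 → 3
r = 36: 54, 57 → 2
r = 37: 54, 57 → 2
r = 53: 54, 57 → 2
r = 56: 57 → 1
Cross-inversions: 5 + 3 + 3 + 2 + 2 + 2 + 1 = 18

Cross-inversions: 18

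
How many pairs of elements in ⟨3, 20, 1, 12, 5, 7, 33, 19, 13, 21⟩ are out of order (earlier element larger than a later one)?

There are 13 inversions.

Element-by-element contributions:
3 → 1 → 1
20 → 1, 12, 5, 7, 19, 13 → 6
1 → none → 0
12 → 5, 7 → 2
5 → none → 0
7 → none → 0
33 → 19, 13, 21 → 3
19 → 13 → 1
13 → none → 0
21 → none → 0
Sum: 1 + 6 + 0 + 2 + 0 + 0 + 3 + 1 + 0 + 0 = 13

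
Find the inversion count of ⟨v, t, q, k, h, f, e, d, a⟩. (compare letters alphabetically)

Sweep left to right; for each value list the smaller values that follow it:
v → t, q, k, h, f, e, d, a → 8
t → q, k, h, f, e, d, a → 7
q → k, h, f, e, d, a → 6
k → h, f, e, d, a → 5
h → f, e, d, a → 4
f → e, d, a → 3
e → d, a → 2
d → a → 1
a → none → 0
Sum: 8 + 7 + 6 + 5 + 4 + 3 + 2 + 1 + 0 = 36

36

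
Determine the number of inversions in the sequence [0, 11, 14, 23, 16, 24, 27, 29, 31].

For each element, count later entries that are smaller:
0 → none → 0
11 → none → 0
14 → none → 0
23 → 16 → 1
16 → none → 0
24 → none → 0
27 → none → 0
29 → none → 0
31 → none → 0
Sum: 0 + 0 + 0 + 1 + 0 + 0 + 0 + 0 + 0 = 1

1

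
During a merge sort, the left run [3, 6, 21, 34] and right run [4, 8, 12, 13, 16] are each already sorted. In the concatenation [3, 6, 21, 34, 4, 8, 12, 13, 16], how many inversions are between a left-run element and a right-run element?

For each element r of the right run, count left-run elements greater than r:
r = 4: 6, 21, 34 → 3
r = 8: 21, 34 → 2
r = 12: 21, 34 → 2
r = 13: 21, 34 → 2
r = 16: 21, 34 → 2
Cross-inversions: 3 + 2 + 2 + 2 + 2 = 11

11 split inversions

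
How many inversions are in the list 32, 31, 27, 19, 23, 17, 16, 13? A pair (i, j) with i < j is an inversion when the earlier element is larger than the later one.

Element-by-element contributions:
32: 7
31: 6
27: 5
19: 3
23: 3
17: 2
16: 1
13: 0
Sum: 7 + 6 + 5 + 3 + 3 + 2 + 1 + 0 = 27

27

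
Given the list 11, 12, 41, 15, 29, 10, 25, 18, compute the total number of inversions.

Count, for each position, how many later elements it exceeds:
11 → 10 → 1
12 → 10 → 1
41 → 15, 29, 10, 25, 18 → 5
15 → 10 → 1
29 → 10, 25, 18 → 3
10 → none → 0
25 → 18 → 1
18 → none → 0
Sum: 1 + 1 + 5 + 1 + 3 + 0 + 1 + 0 = 12

Inversions: 12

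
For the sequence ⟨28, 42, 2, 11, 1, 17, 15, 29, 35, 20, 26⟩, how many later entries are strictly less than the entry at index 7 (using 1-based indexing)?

The element at index 7 is 15.
Elements after it: 29, 35, 20, 26
None of them are smaller than 15.

0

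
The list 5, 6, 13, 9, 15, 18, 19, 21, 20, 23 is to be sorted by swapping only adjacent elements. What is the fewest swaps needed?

2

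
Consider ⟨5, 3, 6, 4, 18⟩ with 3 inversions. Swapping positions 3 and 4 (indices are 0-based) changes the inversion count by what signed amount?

+1

Positions 3 and 4 hold 4 and 18; after swapping, the array is [5, 3, 6, 18, 4].
For each element, count later entries that are smaller:
5 → 3, 4 → 2
3 → none → 0
6 → 4 → 1
18 → 4 → 1
4 → none → 0
Sum: 2 + 0 + 1 + 1 + 0 = 4
Change: 4 − 3 = +1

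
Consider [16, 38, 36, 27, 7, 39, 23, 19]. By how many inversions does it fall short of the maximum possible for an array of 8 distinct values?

Maximum inversions for 8 distinct elements is C(8, 2) = 8·7/2 = 28.
Current inversions — for each element, count later smaller elements:
16: 1
38: 5
36: 4
27: 3
7: 0
39: 2
23: 1
19: 0
Current total: 1 + 5 + 4 + 3 + 0 + 2 + 1 + 0 = 16
Shortfall: 28 − 16 = 12

12 inversions short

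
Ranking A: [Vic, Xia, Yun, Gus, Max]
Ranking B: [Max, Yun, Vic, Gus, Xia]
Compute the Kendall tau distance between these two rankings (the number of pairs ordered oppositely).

7 discordant pairs

Assign each item its position (1..5) in the first ordering, then rewrite the second ordering as that position sequence:
positions: Vic→1, Xia→2, Yun→3, Gus→4, Max→5
second ordering as positions: [5, 3, 1, 4, 2]
Discordant pairs = inversions in this position sequence.
5: 3, 1, 4, 2 → 4
3: 1, 2 → 2
1: 0
4: 2 → 1
2: 0
Total: 4 + 2 + 0 + 1 + 0 = 7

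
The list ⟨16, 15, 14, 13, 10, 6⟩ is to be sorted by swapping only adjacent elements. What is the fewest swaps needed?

The minimum number of adjacent swaps to sort an array equals its inversion count, since every such swap removes exactly one inversion.
Count inversions — for each element, later elements that are smaller:
16: 15, 14, 13, 10, 6 → 5
15: 14, 13, 10, 6 → 4
14: 13, 10, 6 → 3
13: 10, 6 → 2
10: 6 → 1
6: none → 0
Total inversions: 5 + 4 + 3 + 2 + 1 + 0 = 15

There are 15 swaps.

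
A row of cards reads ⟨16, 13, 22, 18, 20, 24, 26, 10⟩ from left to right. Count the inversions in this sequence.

There are 10 inversions.

Element-by-element contributions:
16 → 13, 10 → 2
13 → 10 → 1
22 → 18, 20, 10 → 3
18 → 10 → 1
20 → 10 → 1
24 → 10 → 1
26 → 10 → 1
10 → none → 0
Sum: 2 + 1 + 3 + 1 + 1 + 1 + 1 + 0 = 10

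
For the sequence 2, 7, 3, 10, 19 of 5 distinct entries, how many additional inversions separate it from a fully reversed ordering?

Maximum inversions for 5 distinct elements is C(5, 2) = 5·4/2 = 10.
Current inversions — for each element, count later smaller elements:
2: 0
7: 1
3: 0
10: 0
19: 0
Current total: 0 + 1 + 0 + 0 + 0 = 1
Shortfall: 10 − 1 = 9

9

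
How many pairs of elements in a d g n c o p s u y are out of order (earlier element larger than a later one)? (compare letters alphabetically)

For each element, count later entries that are smaller:
a → none → 0
d → c → 1
g → c → 1
n → c → 1
c → none → 0
o → none → 0
p → none → 0
s → none → 0
u → none → 0
y → none → 0
Sum: 0 + 1 + 1 + 1 + 0 + 0 + 0 + 0 + 0 + 0 = 3

3 out-of-order pairs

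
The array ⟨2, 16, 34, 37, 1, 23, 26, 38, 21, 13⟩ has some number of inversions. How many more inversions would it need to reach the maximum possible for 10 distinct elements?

25

Maximum inversions for 10 distinct elements is C(10, 2) = 10·9/2 = 45.
Current inversions — for each element, count later smaller elements:
2: 1
16: 2
34: 5
37: 5
1: 0
23: 2
26: 2
38: 2
21: 1
13: 0
Current total: 1 + 2 + 5 + 5 + 0 + 2 + 2 + 2 + 1 + 0 = 20
Shortfall: 45 − 20 = 25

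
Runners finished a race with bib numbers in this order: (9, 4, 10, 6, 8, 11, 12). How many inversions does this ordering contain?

5 inversions

Inversion pairs (indices are 0-based):
(0,1): 9 > 4
(0,3): 9 > 6
(0,4): 9 > 8
(2,3): 10 > 6
(2,4): 10 > 8
That's 5 pairs.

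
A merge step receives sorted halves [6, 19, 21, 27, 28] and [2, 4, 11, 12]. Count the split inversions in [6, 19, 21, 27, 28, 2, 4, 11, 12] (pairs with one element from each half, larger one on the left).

Count, for every r in R, how many entries of L exceed r:
r = 2: 6, 19, 21, 27, 28 → 5
r = 4: 6, 19, 21, 27, 28 → 5
r = 11: 19, 21, 27, 28 → 4
r = 12: 19, 21, 27, 28 → 4
Cross-inversions: 5 + 5 + 4 + 4 = 18

18 cross-inversions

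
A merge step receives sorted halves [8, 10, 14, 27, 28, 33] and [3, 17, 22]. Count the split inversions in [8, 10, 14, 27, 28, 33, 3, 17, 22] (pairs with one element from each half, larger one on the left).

12

For each element r of the right run, count left-run elements greater than r:
r = 3: 8, 10, 14, 27, 28, 33 → 6
r = 17: 27, 28, 33 → 3
r = 22: 27, 28, 33 → 3
Cross-inversions: 6 + 3 + 3 = 12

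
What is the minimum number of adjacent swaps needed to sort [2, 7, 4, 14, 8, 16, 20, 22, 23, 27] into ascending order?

2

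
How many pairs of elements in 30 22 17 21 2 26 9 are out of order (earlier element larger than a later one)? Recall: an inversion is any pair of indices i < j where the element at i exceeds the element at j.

For each element, count later entries that are smaller:
30: 6
22: 4
17: 2
21: 2
2: 0
26: 1
9: 0
Sum: 6 + 4 + 2 + 2 + 0 + 1 + 0 = 15

15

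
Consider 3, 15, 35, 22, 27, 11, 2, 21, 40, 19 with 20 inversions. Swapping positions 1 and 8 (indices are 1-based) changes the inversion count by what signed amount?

+5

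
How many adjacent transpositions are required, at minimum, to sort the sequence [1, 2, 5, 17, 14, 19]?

The minimum number of adjacent swaps to sort an array equals its inversion count, since every such swap removes exactly one inversion.
Count inversions — for each element, later elements that are smaller:
1: none → 0
2: none → 0
5: none → 0
17: 14 → 1
14: none → 0
19: none → 0
Total inversions: 0 + 0 + 0 + 1 + 0 + 0 = 1

1 adjacent swap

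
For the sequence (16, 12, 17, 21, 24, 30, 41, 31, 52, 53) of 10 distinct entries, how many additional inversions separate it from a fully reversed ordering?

43

Maximum inversions for 10 distinct elements is C(10, 2) = 10·9/2 = 45.
Current inversions — for each element, count later smaller elements:
16: 1
12: 0
17: 0
21: 0
24: 0
30: 0
41: 1
31: 0
52: 0
53: 0
Current total: 1 + 0 + 0 + 0 + 0 + 0 + 1 + 0 + 0 + 0 = 2
Shortfall: 45 − 2 = 43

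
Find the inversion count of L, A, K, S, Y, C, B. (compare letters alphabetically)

Listing every pair i<j with a[i]>a[j] (using 0-based positions):
(0,1): L > A
(0,2): L > K
(0,5): L > C
(0,6): L > B
(2,5): K > C
(2,6): K > B
(3,5): S > C
(3,6): S > B
(4,5): Y > C
(4,6): Y > B
(5,6): C > B
That's 11 pairs.

11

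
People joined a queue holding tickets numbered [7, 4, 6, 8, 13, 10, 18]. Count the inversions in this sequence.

3 inversions

Inversion pairs (indices are 0-based):
(0,1): 7 > 4
(0,2): 7 > 6
(4,5): 13 > 10
That's 3 pairs.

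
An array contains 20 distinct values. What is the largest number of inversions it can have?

The maximum occurs when the array is in strictly decreasing order: every one of the C(20, 2) pairs is inverted.
C(20, 2) = 20·19/2 = 190

190 inversions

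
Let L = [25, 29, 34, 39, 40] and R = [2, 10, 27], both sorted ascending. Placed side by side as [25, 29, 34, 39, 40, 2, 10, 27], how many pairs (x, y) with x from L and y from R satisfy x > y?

There are 14 cross-inversions.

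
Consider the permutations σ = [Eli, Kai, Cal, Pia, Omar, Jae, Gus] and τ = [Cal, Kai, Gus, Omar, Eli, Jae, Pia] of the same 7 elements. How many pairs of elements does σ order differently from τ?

Assign each item its position (1..7) in the first ordering, then rewrite the second ordering as that position sequence:
positions: Eli→1, Kai→2, Cal→3, Pia→4, Omar→5, Jae→6, Gus→7
second ordering as positions: [3, 2, 7, 5, 1, 6, 4]
Discordant pairs = inversions in this position sequence.
3: 2, 1 → 2
2: 1 → 1
7: 5, 1, 6, 4 → 4
5: 1, 4 → 2
1: 0
6: 4 → 1
4: 0
Total: 2 + 1 + 4 + 2 + 0 + 1 + 0 = 10

10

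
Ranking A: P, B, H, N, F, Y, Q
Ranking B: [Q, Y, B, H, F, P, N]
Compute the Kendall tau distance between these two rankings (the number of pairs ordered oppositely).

Assign each item its position (1..7) in the first ordering, then rewrite the second ordering as that position sequence:
positions: P→1, B→2, H→3, N→4, F→5, Y→6, Q→7
second ordering as positions: [7, 6, 2, 3, 5, 1, 4]
Discordant pairs = inversions in this position sequence.
7: 6, 2, 3, 5, 1, 4 → 6
6: 2, 3, 5, 1, 4 → 5
2: 1 → 1
3: 1 → 1
5: 1, 4 → 2
1: 0
4: 0
Total: 6 + 5 + 1 + 1 + 2 + 0 + 0 = 15

15 discordant pairs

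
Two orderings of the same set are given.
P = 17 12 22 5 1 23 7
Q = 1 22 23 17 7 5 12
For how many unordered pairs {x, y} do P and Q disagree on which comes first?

Assign each item its position (1..7) in the first ordering, then rewrite the second ordering as that position sequence:
positions: 17→1, 12→2, 22→3, 5→4, 1→5, 23→6, 7→7
second ordering as positions: [5, 3, 6, 1, 7, 4, 2]
Discordant pairs = inversions in this position sequence.
5: 3, 1, 4, 2 → 4
3: 1, 2 → 2
6: 1, 4, 2 → 3
1: 0
7: 4, 2 → 2
4: 2 → 1
2: 0
Total: 4 + 2 + 3 + 0 + 2 + 1 + 0 = 12

12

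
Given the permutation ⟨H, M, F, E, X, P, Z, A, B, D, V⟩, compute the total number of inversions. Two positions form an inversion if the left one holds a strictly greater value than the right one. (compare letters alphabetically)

Inversions: 29

Sweep left to right; for each value list the smaller values that follow it:
H: 5
M: 5
F: 4
E: 3
X: 5
P: 3
Z: 4
A: 0
B: 0
D: 0
V: 0
Sum: 5 + 5 + 4 + 3 + 5 + 3 + 4 + 0 + 0 + 0 + 0 = 29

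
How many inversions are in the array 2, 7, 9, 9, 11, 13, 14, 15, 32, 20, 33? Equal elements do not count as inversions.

1 out-of-order pair

Count, for each position, how many later elements it exceeds:
2: 0
7: 0
9: 0
9: 0
11: 0
13: 0
14: 0
15: 0
32: 1
20: 0
33: 0
Sum: 0 + 0 + 0 + 0 + 0 + 0 + 0 + 0 + 1 + 0 + 0 = 1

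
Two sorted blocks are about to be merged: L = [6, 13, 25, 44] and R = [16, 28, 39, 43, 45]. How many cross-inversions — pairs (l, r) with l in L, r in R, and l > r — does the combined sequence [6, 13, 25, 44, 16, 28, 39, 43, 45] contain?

5

For each element r of the right run, count left-run elements greater than r:
r = 16: 25, 44 → 2
r = 28: 44 → 1
r = 39: 44 → 1
r = 43: 44 → 1
r = 45: none → 0
Cross-inversions: 2 + 1 + 1 + 1 + 0 = 5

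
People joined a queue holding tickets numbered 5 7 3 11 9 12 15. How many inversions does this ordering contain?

Listing every pair i<j with a[i]>a[j] (using 1-based positions):
(1,3): 5 > 3
(2,3): 7 > 3
(4,5): 11 > 9
That's 3 pairs.

3 out-of-order pairs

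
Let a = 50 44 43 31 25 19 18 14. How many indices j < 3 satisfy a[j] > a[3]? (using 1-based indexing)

2

The element at index 3 is 43.
Elements before it: 50, 44
Those larger than 43: 50, 44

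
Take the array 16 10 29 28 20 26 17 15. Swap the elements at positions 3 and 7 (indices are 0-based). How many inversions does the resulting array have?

9 inversions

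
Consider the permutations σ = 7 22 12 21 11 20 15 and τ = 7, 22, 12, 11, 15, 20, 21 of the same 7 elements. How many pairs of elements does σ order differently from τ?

Assign each item its position (1..7) in the first ordering, then rewrite the second ordering as that position sequence:
positions: 7→1, 22→2, 12→3, 21→4, 11→5, 20→6, 15→7
second ordering as positions: [1, 2, 3, 5, 7, 6, 4]
Discordant pairs = inversions in this position sequence.
1: 0
2: 0
3: 0
5: 4 → 1
7: 6, 4 → 2
6: 4 → 1
4: 0
Total: 0 + 0 + 0 + 1 + 2 + 1 + 0 = 4

4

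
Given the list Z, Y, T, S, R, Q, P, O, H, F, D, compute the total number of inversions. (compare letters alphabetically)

There are 55 inversions.

Element-by-element contributions:
Z: 10
Y: 9
T: 8
S: 7
R: 6
Q: 5
P: 4
O: 3
H: 2
F: 1
D: 0
Sum: 10 + 9 + 8 + 7 + 6 + 5 + 4 + 3 + 2 + 1 + 0 = 55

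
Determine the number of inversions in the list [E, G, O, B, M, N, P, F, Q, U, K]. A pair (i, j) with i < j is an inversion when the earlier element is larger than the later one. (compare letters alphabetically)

16

Sweep left to right; for each value list the smaller values that follow it:
E → B → 1
G → B, F → 2
O → B, M, N, F, K → 5
B → none → 0
M → F, K → 2
N → F, K → 2
P → F, K → 2
F → none → 0
Q → K → 1
U → K → 1
K → none → 0
Sum: 1 + 2 + 5 + 0 + 2 + 2 + 2 + 0 + 1 + 1 + 0 = 16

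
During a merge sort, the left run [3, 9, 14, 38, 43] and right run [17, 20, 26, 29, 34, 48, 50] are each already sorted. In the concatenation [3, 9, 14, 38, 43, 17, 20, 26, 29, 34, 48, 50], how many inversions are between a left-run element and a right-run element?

10 split inversions

For each element r of the right run, count left-run elements greater than r:
r = 17: 38, 43 → 2
r = 20: 38, 43 → 2
r = 26: 38, 43 → 2
r = 29: 38, 43 → 2
r = 34: 38, 43 → 2
r = 48: none → 0
r = 50: none → 0
Cross-inversions: 2 + 2 + 2 + 2 + 2 + 0 + 0 = 10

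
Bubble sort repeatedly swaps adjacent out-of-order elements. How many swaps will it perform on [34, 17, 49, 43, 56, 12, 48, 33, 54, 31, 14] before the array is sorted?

The minimum number of adjacent swaps to sort an array equals its inversion count, since every such swap removes exactly one inversion.
Count inversions — for each element, later elements that are smaller:
34: 17, 12, 33, 31, 14 → 5
17: 12, 14 → 2
49: 43, 12, 48, 33, 31, 14 → 6
43: 12, 33, 31, 14 → 4
56: 12, 48, 33, 54, 31, 14 → 6
12: none → 0
48: 33, 31, 14 → 3
33: 31, 14 → 2
54: 31, 14 → 2
31: 14 → 1
14: none → 0
Total inversions: 5 + 2 + 6 + 4 + 6 + 0 + 3 + 2 + 2 + 1 + 0 = 31

31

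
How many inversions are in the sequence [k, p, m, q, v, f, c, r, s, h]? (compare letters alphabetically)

Count, for each position, how many later elements it exceeds:
k: 3
p: 4
m: 3
q: 3
v: 5
f: 1
c: 0
r: 1
s: 1
h: 0
Sum: 3 + 4 + 3 + 3 + 5 + 1 + 0 + 1 + 1 + 0 = 21

There are 21 inversions.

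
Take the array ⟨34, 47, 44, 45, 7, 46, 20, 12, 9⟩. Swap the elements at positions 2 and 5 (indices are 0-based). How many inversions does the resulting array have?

Positions 2 and 5 hold 44 and 46; after swapping, the array is [34, 47, 46, 45, 7, 44, 20, 12, 9].
Sweep left to right; for each value list the smaller values that follow it:
34: 4
47: 7
46: 6
45: 5
7: 0
44: 3
20: 2
12: 1
9: 0
Sum: 4 + 7 + 6 + 5 + 0 + 3 + 2 + 1 + 0 = 28

28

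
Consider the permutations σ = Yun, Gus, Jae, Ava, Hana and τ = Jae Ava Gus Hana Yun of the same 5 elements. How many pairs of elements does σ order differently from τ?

6 discordant pairs

Assign each item its position (1..5) in the first ordering, then rewrite the second ordering as that position sequence:
positions: Yun→1, Gus→2, Jae→3, Ava→4, Hana→5
second ordering as positions: [3, 4, 2, 5, 1]
Discordant pairs = inversions in this position sequence.
3: 2, 1 → 2
4: 2, 1 → 2
2: 1 → 1
5: 1 → 1
1: 0
Total: 2 + 2 + 1 + 1 + 0 = 6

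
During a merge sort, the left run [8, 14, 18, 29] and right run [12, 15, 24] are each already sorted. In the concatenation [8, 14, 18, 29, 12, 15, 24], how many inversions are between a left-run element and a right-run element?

For each element r of the right run, count left-run elements greater than r:
r = 12: 14, 18, 29 → 3
r = 15: 18, 29 → 2
r = 24: 29 → 1
Cross-inversions: 3 + 2 + 1 = 6

6 cross-inversions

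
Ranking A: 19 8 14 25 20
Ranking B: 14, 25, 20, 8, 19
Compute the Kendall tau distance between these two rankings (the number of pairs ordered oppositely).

Assign each item its position (1..5) in the first ordering, then rewrite the second ordering as that position sequence:
positions: 19→1, 8→2, 14→3, 25→4, 20→5
second ordering as positions: [3, 4, 5, 2, 1]
Discordant pairs = inversions in this position sequence.
3: 2, 1 → 2
4: 2, 1 → 2
5: 2, 1 → 2
2: 1 → 1
1: 0
Total: 2 + 2 + 2 + 1 + 0 = 7

7 discordant pairs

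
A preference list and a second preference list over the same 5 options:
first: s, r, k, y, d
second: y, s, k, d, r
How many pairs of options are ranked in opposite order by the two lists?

There are 5 pairs.

Assign each item its position (1..5) in the first ordering, then rewrite the second ordering as that position sequence:
positions: s→1, r→2, k→3, y→4, d→5
second ordering as positions: [4, 1, 3, 5, 2]
Discordant pairs = inversions in this position sequence.
4: 1, 3, 2 → 3
1: 0
3: 2 → 1
5: 2 → 1
2: 0
Total: 3 + 0 + 1 + 1 + 0 = 5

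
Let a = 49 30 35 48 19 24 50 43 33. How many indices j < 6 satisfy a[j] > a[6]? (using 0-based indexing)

0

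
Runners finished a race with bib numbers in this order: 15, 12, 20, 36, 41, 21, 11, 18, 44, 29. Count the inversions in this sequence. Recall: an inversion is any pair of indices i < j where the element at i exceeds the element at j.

Inversions: 16

Sweep left to right; for each value list the smaller values that follow it:
15: 2
12: 1
20: 2
36: 4
41: 4
21: 2
11: 0
18: 0
44: 1
29: 0
Sum: 2 + 1 + 2 + 4 + 4 + 2 + 0 + 0 + 1 + 0 = 16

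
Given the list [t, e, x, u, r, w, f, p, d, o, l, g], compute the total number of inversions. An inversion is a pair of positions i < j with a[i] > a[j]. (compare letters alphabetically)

Inversions: 45

For each element, count later entries that are smaller:
t: 8
e: 1
x: 9
u: 7
r: 6
w: 6
f: 1
p: 4
d: 0
o: 2
l: 1
g: 0
Sum: 8 + 1 + 9 + 7 + 6 + 6 + 1 + 4 + 0 + 2 + 1 + 0 = 45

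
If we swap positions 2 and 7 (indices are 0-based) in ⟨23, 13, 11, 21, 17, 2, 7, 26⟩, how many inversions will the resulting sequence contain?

Inversions: 21

Positions 2 and 7 hold 11 and 26; after swapping, the array is [23, 13, 26, 21, 17, 2, 7, 11].
Count, for each position, how many later elements it exceeds:
23 → 13, 21, 17, 2, 7, 11 → 6
13 → 2, 7, 11 → 3
26 → 21, 17, 2, 7, 11 → 5
21 → 17, 2, 7, 11 → 4
17 → 2, 7, 11 → 3
2 → none → 0
7 → none → 0
11 → none → 0
Sum: 6 + 3 + 5 + 4 + 3 + 0 + 0 + 0 = 21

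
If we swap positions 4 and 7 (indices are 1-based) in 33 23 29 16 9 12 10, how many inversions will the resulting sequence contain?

15

Positions 4 and 7 hold 16 and 10; after swapping, the array is [33, 23, 29, 10, 9, 12, 16].
Sweep left to right; for each value list the smaller values that follow it:
33 → 23, 29, 10, 9, 12, 16 → 6
23 → 10, 9, 12, 16 → 4
29 → 10, 9, 12, 16 → 4
10 → 9 → 1
9 → none → 0
12 → none → 0
16 → none → 0
Sum: 6 + 4 + 4 + 1 + 0 + 0 + 0 = 15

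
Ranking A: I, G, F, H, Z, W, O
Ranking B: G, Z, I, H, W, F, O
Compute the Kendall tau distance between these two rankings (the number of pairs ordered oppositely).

6

Assign each item its position (1..7) in the first ordering, then rewrite the second ordering as that position sequence:
positions: I→1, G→2, F→3, H→4, Z→5, W→6, O→7
second ordering as positions: [2, 5, 1, 4, 6, 3, 7]
Discordant pairs = inversions in this position sequence.
2: 1 → 1
5: 1, 4, 3 → 3
1: 0
4: 3 → 1
6: 3 → 1
3: 0
7: 0
Total: 1 + 3 + 0 + 1 + 1 + 0 + 0 = 6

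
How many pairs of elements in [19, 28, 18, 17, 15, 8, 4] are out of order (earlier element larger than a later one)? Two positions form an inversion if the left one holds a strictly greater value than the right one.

20 inversions

Count, for each position, how many later elements it exceeds:
19 → 18, 17, 15, 8, 4 → 5
28 → 18, 17, 15, 8, 4 → 5
18 → 17, 15, 8, 4 → 4
17 → 15, 8, 4 → 3
15 → 8, 4 → 2
8 → 4 → 1
4 → none → 0
Sum: 5 + 5 + 4 + 3 + 2 + 1 + 0 = 20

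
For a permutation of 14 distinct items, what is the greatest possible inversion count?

91 inversions

A reversed (strictly descending) arrangement makes every pair an inversion, giving C(14, 2) inversions.
C(14, 2) = 14·13/2 = 91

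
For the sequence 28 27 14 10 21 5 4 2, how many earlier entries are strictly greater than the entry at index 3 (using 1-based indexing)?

2 such elements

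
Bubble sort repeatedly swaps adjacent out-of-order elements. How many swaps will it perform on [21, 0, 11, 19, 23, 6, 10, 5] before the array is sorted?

17 adjacent swaps

Each adjacent swap fixes exactly one inversion, so the minimum swap count equals the number of inversions.
Count inversions — for each element, later elements that are smaller:
21: 0, 11, 19, 6, 10, 5 → 6
0: none → 0
11: 6, 10, 5 → 3
19: 6, 10, 5 → 3
23: 6, 10, 5 → 3
6: 5 → 1
10: 5 → 1
5: none → 0
Total inversions: 6 + 0 + 3 + 3 + 3 + 1 + 1 + 0 = 17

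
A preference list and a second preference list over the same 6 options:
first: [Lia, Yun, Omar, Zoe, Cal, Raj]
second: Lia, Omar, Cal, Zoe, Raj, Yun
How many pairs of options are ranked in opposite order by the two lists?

5 pairs

Assign each item its position (1..6) in the first ordering, then rewrite the second ordering as that position sequence:
positions: Lia→1, Yun→2, Omar→3, Zoe→4, Cal→5, Raj→6
second ordering as positions: [1, 3, 5, 4, 6, 2]
Discordant pairs = inversions in this position sequence.
1: 0
3: 2 → 1
5: 4, 2 → 2
4: 2 → 1
6: 2 → 1
2: 0
Total: 0 + 1 + 2 + 1 + 1 + 0 = 5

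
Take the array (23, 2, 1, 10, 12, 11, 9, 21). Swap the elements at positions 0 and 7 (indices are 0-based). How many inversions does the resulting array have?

Positions 0 and 7 hold 23 and 21; after swapping, the array is [21, 2, 1, 10, 12, 11, 9, 23].
For each element, count later entries that are smaller:
21 → 2, 1, 10, 12, 11, 9 → 6
2 → 1 → 1
1 → none → 0
10 → 9 → 1
12 → 11, 9 → 2
11 → 9 → 1
9 → none → 0
23 → none → 0
Sum: 6 + 1 + 0 + 1 + 2 + 1 + 0 + 0 = 11

Inversions: 11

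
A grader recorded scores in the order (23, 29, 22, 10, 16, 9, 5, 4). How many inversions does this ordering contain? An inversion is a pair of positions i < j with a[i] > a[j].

Element-by-element contributions:
23 → 22, 10, 16, 9, 5, 4 → 6
29 → 22, 10, 16, 9, 5, 4 → 6
22 → 10, 16, 9, 5, 4 → 5
10 → 9, 5, 4 → 3
16 → 9, 5, 4 → 3
9 → 5, 4 → 2
5 → 4 → 1
4 → none → 0
Sum: 6 + 6 + 5 + 3 + 3 + 2 + 1 + 0 = 26

Inversions: 26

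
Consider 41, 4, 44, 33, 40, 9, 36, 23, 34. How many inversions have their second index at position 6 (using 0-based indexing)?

3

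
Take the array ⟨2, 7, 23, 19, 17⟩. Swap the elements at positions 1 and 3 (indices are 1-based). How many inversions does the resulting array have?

6

Positions 1 and 3 hold 2 and 23; after swapping, the array is [23, 7, 2, 19, 17].
Element-by-element contributions:
23 → 7, 2, 19, 17 → 4
7 → 2 → 1
2 → none → 0
19 → 17 → 1
17 → none → 0
Sum: 4 + 1 + 0 + 1 + 0 = 6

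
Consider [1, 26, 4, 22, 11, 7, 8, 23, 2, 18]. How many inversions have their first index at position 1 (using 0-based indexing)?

The element at index 1 is 26.
Elements after it: 4, 22, 11, 7, 8, 23, 2, 18
Those smaller than 26: 4, 22, 11, 7, 8, 23, 2, 18

8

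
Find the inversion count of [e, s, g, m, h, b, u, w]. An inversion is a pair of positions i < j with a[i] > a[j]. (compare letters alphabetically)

Inversions: 9

For each element, count later entries that are smaller:
e: 1
s: 4
g: 1
m: 2
h: 1
b: 0
u: 0
w: 0
Sum: 1 + 4 + 1 + 2 + 1 + 0 + 0 + 0 = 9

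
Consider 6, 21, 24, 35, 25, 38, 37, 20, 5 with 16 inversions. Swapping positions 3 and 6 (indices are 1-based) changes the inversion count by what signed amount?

+5

Positions 3 and 6 hold 24 and 38; after swapping, the array is [6, 21, 38, 35, 25, 24, 37, 20, 5].
Count, for each position, how many later elements it exceeds:
6: 1
21: 2
38: 6
35: 4
25: 3
24: 2
37: 2
20: 1
5: 0
Sum: 1 + 2 + 6 + 4 + 3 + 2 + 2 + 1 + 0 = 21
Change: 21 − 16 = +5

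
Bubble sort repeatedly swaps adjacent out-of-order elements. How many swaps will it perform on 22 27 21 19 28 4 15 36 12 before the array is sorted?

Each adjacent swap fixes exactly one inversion, so the minimum swap count equals the number of inversions.
Count inversions — for each element, later elements that are smaller:
22: 21, 19, 4, 15, 12 → 5
27: 21, 19, 4, 15, 12 → 5
21: 19, 4, 15, 12 → 4
19: 4, 15, 12 → 3
28: 4, 15, 12 → 3
4: none → 0
15: 12 → 1
36: 12 → 1
12: none → 0
Total inversions: 5 + 5 + 4 + 3 + 3 + 0 + 1 + 1 + 0 = 22

Adjacent swaps: 22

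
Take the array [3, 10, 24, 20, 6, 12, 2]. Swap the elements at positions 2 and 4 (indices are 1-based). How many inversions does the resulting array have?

Positions 2 and 4 hold 10 and 20; after swapping, the array is [3, 20, 24, 10, 6, 12, 2].
Count, for each position, how many later elements it exceeds:
3 → 2 → 1
20 → 10, 6, 12, 2 → 4
24 → 10, 6, 12, 2 → 4
10 → 6, 2 → 2
6 → 2 → 1
12 → 2 → 1
2 → none → 0
Sum: 1 + 4 + 4 + 2 + 1 + 1 + 0 = 13

13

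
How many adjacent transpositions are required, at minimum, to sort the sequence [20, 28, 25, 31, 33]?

Each adjacent swap fixes exactly one inversion, so the minimum swap count equals the number of inversions.
Count inversions — for each element, later elements that are smaller:
20: none → 0
28: 25 → 1
25: none → 0
31: none → 0
33: none → 0
Total inversions: 0 + 1 + 0 + 0 + 0 = 1

1 swap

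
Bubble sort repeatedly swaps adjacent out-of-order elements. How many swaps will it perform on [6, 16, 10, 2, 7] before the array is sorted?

6

Minimum adjacent swaps = number of inversions (each swap of adjacent out-of-order elements removes one inversion and no swap can remove more).
Count inversions — for each element, later elements that are smaller:
6: 2 → 1
16: 10, 2, 7 → 3
10: 2, 7 → 2
2: none → 0
7: none → 0
Total inversions: 1 + 3 + 2 + 0 + 0 = 6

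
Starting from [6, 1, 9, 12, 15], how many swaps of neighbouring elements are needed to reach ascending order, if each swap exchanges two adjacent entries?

1

Minimum adjacent swaps = number of inversions (each swap of adjacent out-of-order elements removes one inversion and no swap can remove more).
Count inversions — for each element, later elements that are smaller:
6: 1 → 1
1: none → 0
9: none → 0
12: none → 0
15: none → 0
Total inversions: 1 + 0 + 0 + 0 + 0 = 1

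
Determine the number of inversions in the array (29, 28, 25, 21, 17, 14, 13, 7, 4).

36 inversions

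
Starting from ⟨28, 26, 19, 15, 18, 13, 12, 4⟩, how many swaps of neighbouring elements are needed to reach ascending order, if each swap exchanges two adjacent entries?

27 adjacent swaps

The minimum number of adjacent swaps to sort an array equals its inversion count, since every such swap removes exactly one inversion.
Count inversions — for each element, later elements that are smaller:
28: 26, 19, 15, 18, 13, 12, 4 → 7
26: 19, 15, 18, 13, 12, 4 → 6
19: 15, 18, 13, 12, 4 → 5
15: 13, 12, 4 → 3
18: 13, 12, 4 → 3
13: 12, 4 → 2
12: 4 → 1
4: none → 0
Total inversions: 7 + 6 + 5 + 3 + 3 + 2 + 1 + 0 = 27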